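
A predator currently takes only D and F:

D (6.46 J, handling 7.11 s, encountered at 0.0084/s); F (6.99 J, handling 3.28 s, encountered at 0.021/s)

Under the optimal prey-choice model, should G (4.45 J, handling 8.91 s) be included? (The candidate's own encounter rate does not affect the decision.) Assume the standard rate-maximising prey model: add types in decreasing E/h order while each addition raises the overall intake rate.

Yes

On D and F alone, R = ΣλE/(1+Σλh) = 0.2011/1.129 = 0.1781 J/s.
Profitability of G: 4.45/8.91 = 0.4994 J/s.
Since 0.4994 > R, including G increases the long-run rate.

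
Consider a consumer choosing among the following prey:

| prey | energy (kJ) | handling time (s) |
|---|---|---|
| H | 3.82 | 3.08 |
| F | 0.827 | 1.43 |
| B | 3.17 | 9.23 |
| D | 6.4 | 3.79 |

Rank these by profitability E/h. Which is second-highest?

H

In descending order of E/h:
D: 6.4/3.79 = 1.69 kJ/s
H: 3.82/3.08 = 1.24 kJ/s
F: 0.827/1.43 = 0.578 kJ/s
B: 3.17/9.23 = 0.343 kJ/s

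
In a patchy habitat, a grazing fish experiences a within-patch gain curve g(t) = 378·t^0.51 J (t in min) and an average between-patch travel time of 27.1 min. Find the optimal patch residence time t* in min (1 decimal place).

By the marginal value theorem, leave when the instantaneous gain rate g'(t) equals the habitat-wide average g(t)/(T + t).
g'(t) = 0.51·378·t^-0.49. Setting 0.51·378·t^-0.49 = 378·t^0.51/(27.1+t) gives 0.51(27.1+t) = t, so 0.49·t = 0.51×27.1.
t* = 0.51×27.1/0.49 = 28.21 min.

28.2 min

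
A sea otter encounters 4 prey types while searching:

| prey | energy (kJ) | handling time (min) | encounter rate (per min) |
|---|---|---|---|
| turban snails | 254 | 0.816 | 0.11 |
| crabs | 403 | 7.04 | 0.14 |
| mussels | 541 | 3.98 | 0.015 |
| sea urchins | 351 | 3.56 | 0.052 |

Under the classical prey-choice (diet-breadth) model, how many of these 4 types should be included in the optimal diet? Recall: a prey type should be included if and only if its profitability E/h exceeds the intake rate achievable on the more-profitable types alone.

E/h in descending order: turban snails 311, mussels 136, sea urchins 98.6, crabs 57.2 kJ/min. The optimal diet is the largest prefix of this list for which every included type satisfies E_i/h_i > R on the types above it.
Rate on top 1: 25.64. mussels: 136 > 25.64 → include.
Rate on top 2: 31.37. sea urchins: 98.6 > 31.37 → include.
Rate on top 3: 40.69. crabs: 57.2 > 40.69 → include.
Optimal diet: turban snails, mussels, sea urchins, crabs — 4 of 4 types.

4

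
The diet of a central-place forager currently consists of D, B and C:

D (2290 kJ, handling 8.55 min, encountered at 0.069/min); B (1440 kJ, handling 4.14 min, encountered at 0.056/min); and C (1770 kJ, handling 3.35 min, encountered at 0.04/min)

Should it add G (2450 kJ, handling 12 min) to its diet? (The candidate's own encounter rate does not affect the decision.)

Yes

Intake rate on the current diet: R = (0.069×2290 + 0.056×1440 + 0.04×1770) / (1 + 0.069×8.55 + 0.056×4.14 + 0.04×3.35) = 309.5/1.956 = 158.2 kJ/min.
Profitability of G: 2450/12 = 204.2 kJ/min.
Since 204.2 > R, including G increases the long-run rate.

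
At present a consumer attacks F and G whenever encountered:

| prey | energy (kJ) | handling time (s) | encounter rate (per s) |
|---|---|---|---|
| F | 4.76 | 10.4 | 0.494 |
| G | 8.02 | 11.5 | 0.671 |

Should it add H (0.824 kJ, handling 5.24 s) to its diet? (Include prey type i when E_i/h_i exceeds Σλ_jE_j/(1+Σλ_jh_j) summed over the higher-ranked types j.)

Current rate: (0.494×4.76 + 0.671×8.02)/(1 + 0.494×10.4 + 0.671×11.5) = 0.5582 kJ/s.
Profitability of H: 0.824/5.24 = 0.1573 kJ/s.
Since 0.1573 < R, time spent handling H is better spent searching.

No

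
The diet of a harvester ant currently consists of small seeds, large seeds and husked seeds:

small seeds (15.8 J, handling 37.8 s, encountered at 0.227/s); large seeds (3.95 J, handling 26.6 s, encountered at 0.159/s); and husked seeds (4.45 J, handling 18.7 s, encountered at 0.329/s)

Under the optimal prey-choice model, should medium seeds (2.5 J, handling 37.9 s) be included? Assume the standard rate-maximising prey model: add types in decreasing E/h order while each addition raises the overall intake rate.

Current rate: (0.227×15.8 + 0.159×3.95 + 0.329×4.45)/(1 + 0.227×37.8 + 0.159×26.6 + 0.329×18.7) = 0.2845 J/s.
medium seeds: E/h = 2.5/37.9 = 0.06596 J/s.
0.06596 < 0.2845, so adding medium seeds would lower the average — exclude it.

No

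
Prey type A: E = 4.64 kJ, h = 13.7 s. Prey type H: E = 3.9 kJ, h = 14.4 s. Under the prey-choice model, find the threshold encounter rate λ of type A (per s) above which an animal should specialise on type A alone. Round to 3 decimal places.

0.291 per s

The zero-one rule: include type H iff E₂/h₂ > λE₁/(1+λh₁). Equality gives the switch point.
λE₁h₂ = E₂ + λE₂h₁ ⇒ λ = E₂/(E₁h₂ − E₂h₁) = 3.9/(66.82 − 53.43) = 0.2913 per s.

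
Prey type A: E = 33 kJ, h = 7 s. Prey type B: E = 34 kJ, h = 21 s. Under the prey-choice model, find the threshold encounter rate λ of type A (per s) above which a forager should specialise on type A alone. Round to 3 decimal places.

0.075 per s

The zero-one rule: include type B iff E₂/h₂ > λE₁/(1+λh₁). Equality gives the switch point.
λE₁h₂ = E₂ + λE₂h₁ ⇒ λ = E₂/(E₁h₂ − E₂h₁) = 34/(693 − 238) = 0.07473 per s.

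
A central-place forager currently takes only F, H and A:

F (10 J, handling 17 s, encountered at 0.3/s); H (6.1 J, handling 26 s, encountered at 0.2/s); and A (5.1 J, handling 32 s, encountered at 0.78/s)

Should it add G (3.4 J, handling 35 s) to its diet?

On F, H and A alone, R = ΣλE/(1+Σλh) = 8.198/36.26 = 0.2261 J/s.
G: E/h = 3.4/35 = 0.09714 J/s.
0.09714 < 0.2261, so adding G would lower the average — exclude it.

No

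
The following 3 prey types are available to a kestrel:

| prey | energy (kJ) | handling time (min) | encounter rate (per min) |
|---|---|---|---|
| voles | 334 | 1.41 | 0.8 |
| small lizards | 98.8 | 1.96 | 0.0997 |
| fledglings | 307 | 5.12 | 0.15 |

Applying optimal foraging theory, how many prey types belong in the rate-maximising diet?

1

Rank by E/h (kJ/min): voles 237, fledglings 60, small lizards 50.4. Include each in turn until the next type's E/h falls below the running intake rate.
Rate on top 1: 125.6. fledglings: 60 < 125.6 → exclude; stop.
Optimal diet: voles — 1 of 3 types.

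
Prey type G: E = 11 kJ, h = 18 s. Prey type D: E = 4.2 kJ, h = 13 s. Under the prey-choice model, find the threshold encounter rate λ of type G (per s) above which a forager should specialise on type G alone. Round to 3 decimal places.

0.062 per s

The zero-one rule: include type D iff E₂/h₂ > λE₁/(1+λh₁). Equality gives the switch point.
λE₁h₂ = E₂ + λE₂h₁ ⇒ λ = E₂/(E₁h₂ − E₂h₁) = 4.2/(143 − 75.6) = 0.06231 per s.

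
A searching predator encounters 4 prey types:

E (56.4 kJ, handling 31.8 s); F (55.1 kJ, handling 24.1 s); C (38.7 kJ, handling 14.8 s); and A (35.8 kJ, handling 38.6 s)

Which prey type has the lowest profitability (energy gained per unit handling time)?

A

In descending order of E/h:
C: 38.7/14.8 = 2.61 kJ/s
F: 55.1/24.1 = 2.29 kJ/s
E: 56.4/31.8 = 1.77 kJ/s
A: 35.8/38.6 = 0.927 kJ/s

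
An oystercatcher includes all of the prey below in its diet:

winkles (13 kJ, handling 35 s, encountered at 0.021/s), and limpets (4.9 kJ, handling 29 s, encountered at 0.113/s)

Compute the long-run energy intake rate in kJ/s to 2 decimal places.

0.16 kJ/s

Energy encountered per unit search time: 0.021×13 + 0.113×4.9 = 0.8267 kJ/s.
Handling time per unit search time: 0.021×35 + 0.113×29 = 4.012.
Rate = 0.8267/(1 + 4.012) = 0.1649 kJ/s.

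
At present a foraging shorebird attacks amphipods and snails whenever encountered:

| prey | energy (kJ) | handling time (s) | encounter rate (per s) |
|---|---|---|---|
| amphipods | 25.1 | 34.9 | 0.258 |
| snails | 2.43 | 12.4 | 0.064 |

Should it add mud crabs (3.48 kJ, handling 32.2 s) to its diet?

No

Current rate: (0.258×25.1 + 0.064×2.43)/(1 + 0.258×34.9 + 0.064×12.4) = 0.6141 kJ/s.
mud crabs: E/h = 3.48/32.2 = 0.1081 kJ/s.
0.1081 < 0.6141, so adding mud crabs would lower the average — exclude it.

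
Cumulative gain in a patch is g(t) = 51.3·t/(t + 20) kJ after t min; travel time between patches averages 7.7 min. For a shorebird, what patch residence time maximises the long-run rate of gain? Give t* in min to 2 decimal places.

12.41 min

Optimal t* satisfies g'(t*) = g(t*)/(T + t*).
g'(t) = 51.3·20/(t + 20)². Setting 51.3·20/(t+20)² = 51.3t/[(t+20)(7.7+t)] gives 20(7.7+t) = t(t+20), so t² = 20×7.7 = 154.
t* = √154 = 12.41 min.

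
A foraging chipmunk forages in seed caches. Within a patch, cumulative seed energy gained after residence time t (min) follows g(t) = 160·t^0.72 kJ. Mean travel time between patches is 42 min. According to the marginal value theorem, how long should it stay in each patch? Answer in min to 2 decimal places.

108.00 min

By the marginal value theorem, leave when the instantaneous gain rate g'(t) equals the habitat-wide average g(t)/(T + t).
g'(t) = 0.72·160·t^-0.28. Setting 0.72·160·t^-0.28 = 160·t^0.72/(42+t) gives 0.72(42+t) = t, so 0.28·t = 0.72×42.
t* = 0.72×42/0.28 = 108 min.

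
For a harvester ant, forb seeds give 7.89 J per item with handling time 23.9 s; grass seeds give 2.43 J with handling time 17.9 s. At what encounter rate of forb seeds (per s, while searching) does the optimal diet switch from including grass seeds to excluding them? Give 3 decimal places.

0.029 per s

The zero-one rule: include grass seeds iff E₂/h₂ > λE₁/(1+λh₁). Equality gives the switch point.
λE₁h₂ = E₂ + λE₂h₁ ⇒ λ = E₂/(E₁h₂ − E₂h₁) = 2.43/(141.2 − 58.08) = 0.02922 per s.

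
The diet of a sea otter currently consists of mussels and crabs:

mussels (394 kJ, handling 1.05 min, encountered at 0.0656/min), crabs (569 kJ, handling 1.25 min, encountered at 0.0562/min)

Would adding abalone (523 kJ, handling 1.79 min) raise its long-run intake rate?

Yes

Intake rate on the current diet: R = (0.0656×394 + 0.0562×569) / (1 + 0.0656×1.05 + 0.0562×1.25) = 57.82/1.139 = 50.76 kJ/min.
Profitability of abalone: 523/1.79 = 292.2 kJ/min.
292.2 > 50.76, so adding abalone raises the average — include it.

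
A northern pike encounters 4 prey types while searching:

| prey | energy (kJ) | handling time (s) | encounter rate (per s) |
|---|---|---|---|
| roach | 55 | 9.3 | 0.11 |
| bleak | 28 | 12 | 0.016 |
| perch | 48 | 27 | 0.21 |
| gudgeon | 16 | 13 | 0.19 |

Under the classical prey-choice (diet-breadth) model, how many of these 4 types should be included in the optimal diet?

1

Profitabilities (E/h, kJ/s): roach 5.91, bleak 2.33, perch 1.78, gudgeon 1.23. Add prey in this order while the next type's profitability exceeds the intake rate on those already taken.
Rate on top 1: 2.991. bleak: 2.33 < 2.991 → exclude; stop.
Optimal diet: roach — 1 of 4 types.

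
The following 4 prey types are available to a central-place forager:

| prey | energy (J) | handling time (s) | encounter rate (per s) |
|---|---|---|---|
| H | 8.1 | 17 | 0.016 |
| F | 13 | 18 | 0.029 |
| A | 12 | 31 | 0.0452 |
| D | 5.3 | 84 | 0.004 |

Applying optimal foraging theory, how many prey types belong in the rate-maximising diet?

Profitabilities (E/h, J/s): F 0.722, H 0.476, A 0.387, D 0.0631. Add prey in this order while the next type's profitability exceeds the intake rate on those already taken.
Rate on top 1: 0.2477. H: 0.476 > 0.2477 → include.
Rate on top 2: 0.2824. A: 0.387 > 0.2824 → include.
Rate on top 3: 0.3283. D: 0.0631 < 0.3283 → exclude; stop.
Optimal diet: F, H, A — 3 of 4 types.

3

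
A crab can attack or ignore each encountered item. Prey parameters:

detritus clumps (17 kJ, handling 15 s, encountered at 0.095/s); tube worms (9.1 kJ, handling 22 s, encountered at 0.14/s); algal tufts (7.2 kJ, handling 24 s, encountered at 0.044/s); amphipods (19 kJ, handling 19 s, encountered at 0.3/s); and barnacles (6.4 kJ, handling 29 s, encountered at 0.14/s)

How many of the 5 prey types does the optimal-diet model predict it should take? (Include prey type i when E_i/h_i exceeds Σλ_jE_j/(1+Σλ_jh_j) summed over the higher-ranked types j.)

2

E/h in descending order: detritus clumps 1.13, amphipods 1, tube worms 0.414, algal tufts 0.3, barnacles 0.221 kJ/s. The optimal diet is the largest prefix of this list for which every included type satisfies E_i/h_i > R on the types above it.
Rate on top 1: 0.666. amphipods: 1 > 0.666 → include.
Rate on top 2: 0.9003. tube worms: 0.414 < 0.9003 → exclude; stop.
Optimal diet: detritus clumps, amphipods — 2 of 5 types.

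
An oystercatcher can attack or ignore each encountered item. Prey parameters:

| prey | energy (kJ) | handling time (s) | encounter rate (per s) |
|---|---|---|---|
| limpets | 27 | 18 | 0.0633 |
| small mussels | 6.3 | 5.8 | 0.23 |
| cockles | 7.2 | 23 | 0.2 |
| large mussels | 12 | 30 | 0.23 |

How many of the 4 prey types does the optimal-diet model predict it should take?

2

Rank by E/h (kJ/s): limpets 1.5, small mussels 1.09, large mussels 0.4, cockles 0.313. Include each in turn until the next type's E/h falls below the running intake rate.
Rate on top 1: 0.7989. small mussels: 1.09 > 0.7989 → include.
Rate on top 2: 0.9092. large mussels: 0.4 < 0.9092 → exclude; stop.
Optimal diet: limpets, small mussels — 2 of 4 types.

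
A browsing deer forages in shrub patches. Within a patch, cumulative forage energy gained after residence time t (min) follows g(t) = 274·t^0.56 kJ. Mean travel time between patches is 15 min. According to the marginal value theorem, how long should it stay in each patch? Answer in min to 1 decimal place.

19.1 min

Optimal t* satisfies g'(t*) = g(t*)/(T + t*).
g'(t) = 0.56·274·t^-0.44. Setting 0.56·274·t^-0.44 = 274·t^0.56/(15+t) gives 0.56(15+t) = t, so 0.44·t = 0.56×15.
t* = 0.56×15/0.44 = 19.09 min.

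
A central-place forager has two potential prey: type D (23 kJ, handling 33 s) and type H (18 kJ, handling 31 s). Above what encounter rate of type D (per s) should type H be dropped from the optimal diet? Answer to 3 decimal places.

Drop type H once their profitability E₂/h₂ falls below the rate achievable on type D alone: E₂/h₂ = λE₁/(1 + λh₁).
Solve for λ: λE₁h₂ = E₂(1 + λh₁) → λ(E₁h₂ − E₂h₁) = E₂ → λ = E₂/(E₁h₂ − E₂h₁).
λ = 18/(23×31 − 18×33) = 18/119 = 0.1513 per s.

0.151 per s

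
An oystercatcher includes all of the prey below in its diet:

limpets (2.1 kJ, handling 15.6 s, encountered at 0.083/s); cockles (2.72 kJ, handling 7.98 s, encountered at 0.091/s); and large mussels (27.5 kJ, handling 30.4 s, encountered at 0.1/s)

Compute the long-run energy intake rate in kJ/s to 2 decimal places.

0.52 kJ/s

R = (0.083×2.1 + 0.091×2.72 + 0.1×27.5) / (1 + 0.083×15.6 + 0.091×7.98 + 0.1×30.4) = 3.172/6.061 = 0.5233 kJ/s.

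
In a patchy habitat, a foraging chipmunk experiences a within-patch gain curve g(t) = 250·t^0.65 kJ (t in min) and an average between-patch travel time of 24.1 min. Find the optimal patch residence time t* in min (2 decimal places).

Optimal t* satisfies g'(t*) = g(t*)/(T + t*).
g'(t) = 0.65·250·t^-0.35. Setting 0.65·250·t^-0.35 = 250·t^0.65/(24.1+t) gives 0.65(24.1+t) = t, so 0.35·t = 0.65×24.1.
t* = 0.65×24.1/0.35 = 44.76 min.

44.76 min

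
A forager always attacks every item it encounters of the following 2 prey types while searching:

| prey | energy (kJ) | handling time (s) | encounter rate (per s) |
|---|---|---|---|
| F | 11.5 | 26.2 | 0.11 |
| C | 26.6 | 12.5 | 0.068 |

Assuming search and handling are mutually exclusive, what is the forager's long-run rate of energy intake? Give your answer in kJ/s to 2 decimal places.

0.65 kJ/s

Energy encountered per unit search time: 0.11×11.5 + 0.068×26.6 = 3.074 kJ/s.
Handling time per unit search time: 0.11×26.2 + 0.068×12.5 = 3.732.
Rate = 3.074/(1 + 3.732) = 0.6496 kJ/s.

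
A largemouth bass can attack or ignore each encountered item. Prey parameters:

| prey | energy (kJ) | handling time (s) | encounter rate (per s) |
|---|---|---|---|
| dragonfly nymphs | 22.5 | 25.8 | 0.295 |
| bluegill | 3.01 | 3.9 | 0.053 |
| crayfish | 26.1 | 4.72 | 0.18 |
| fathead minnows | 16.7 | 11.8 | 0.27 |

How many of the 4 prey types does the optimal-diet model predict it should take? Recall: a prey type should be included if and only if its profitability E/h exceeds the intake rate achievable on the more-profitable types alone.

Profitabilities (E/h, kJ/s): crayfish 5.53, fathead minnows 1.42, dragonfly nymphs 0.872, bluegill 0.772. Add prey in this order while the next type's profitability exceeds the intake rate on those already taken.
Rate on top 1: 2.54. fathead minnows: 1.42 < 2.54 → exclude; stop.
Optimal diet: crayfish — 1 of 4 types.

1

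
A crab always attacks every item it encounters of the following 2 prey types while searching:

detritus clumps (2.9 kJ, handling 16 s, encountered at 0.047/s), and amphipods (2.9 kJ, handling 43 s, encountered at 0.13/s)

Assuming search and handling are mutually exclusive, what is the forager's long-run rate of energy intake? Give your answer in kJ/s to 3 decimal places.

0.070 kJ/s

Energy encountered per unit search time: 0.047×2.9 + 0.13×2.9 = 0.5133 kJ/s.
Handling time per unit search time: 0.047×16 + 0.13×43 = 6.342.
Rate = 0.5133/(1 + 6.342) = 0.06991 kJ/s.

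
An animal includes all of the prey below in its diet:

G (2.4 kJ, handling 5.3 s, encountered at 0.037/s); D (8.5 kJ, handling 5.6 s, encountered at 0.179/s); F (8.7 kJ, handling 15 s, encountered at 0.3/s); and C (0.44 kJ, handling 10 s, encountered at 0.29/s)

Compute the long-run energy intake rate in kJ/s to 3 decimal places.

0.453 kJ/s

R = (0.037×2.4 + 0.179×8.5 + 0.3×8.7 + 0.29×0.44) / (1 + 0.037×5.3 + 0.179×5.6 + 0.3×15 + 0.29×10) = 4.348/9.598 = 0.453 kJ/s.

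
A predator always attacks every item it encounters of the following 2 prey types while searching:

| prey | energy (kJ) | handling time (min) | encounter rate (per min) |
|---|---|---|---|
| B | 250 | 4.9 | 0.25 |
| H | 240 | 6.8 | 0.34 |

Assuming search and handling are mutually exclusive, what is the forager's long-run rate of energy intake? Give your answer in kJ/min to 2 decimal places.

R = (0.25×250 + 0.34×240) / (1 + 0.25×4.9 + 0.34×6.8) = 144.1/4.537 = 31.76 kJ/min.

31.76 kJ/min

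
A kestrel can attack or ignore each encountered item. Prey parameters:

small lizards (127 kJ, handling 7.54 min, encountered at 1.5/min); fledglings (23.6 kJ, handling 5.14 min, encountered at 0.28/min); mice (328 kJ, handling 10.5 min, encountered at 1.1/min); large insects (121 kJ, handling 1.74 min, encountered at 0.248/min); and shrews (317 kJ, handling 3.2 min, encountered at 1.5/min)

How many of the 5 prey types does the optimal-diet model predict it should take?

1

E/h in descending order: shrews 99.1, large insects 69.5, mice 31.2, small lizards 16.8, fledglings 4.59 kJ/min. The optimal diet is the largest prefix of this list for which every included type satisfies E_i/h_i > R on the types above it.
Rate on top 1: 81.98. large insects: 69.5 < 81.98 → exclude; stop.
Optimal diet: shrews — 1 of 5 types.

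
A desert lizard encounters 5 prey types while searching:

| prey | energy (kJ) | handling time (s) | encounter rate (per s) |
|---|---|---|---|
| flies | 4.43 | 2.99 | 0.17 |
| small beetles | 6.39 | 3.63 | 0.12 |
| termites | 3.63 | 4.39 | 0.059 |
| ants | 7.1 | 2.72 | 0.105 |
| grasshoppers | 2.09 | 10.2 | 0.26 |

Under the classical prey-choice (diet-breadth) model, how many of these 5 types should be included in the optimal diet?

3

Rank by E/h (kJ/s): ants 2.61, small beetles 1.76, flies 1.48, termites 0.827, grasshoppers 0.205. Include each in turn until the next type's E/h falls below the running intake rate.
Rate on top 1: 0.5799. small beetles: 1.76 > 0.5799 → include.
Rate on top 2: 0.8786. flies: 1.48 > 0.8786 → include.
Rate on top 3: 1.016. termites: 0.827 < 1.016 → exclude; stop.
Optimal diet: ants, small beetles, flies — 3 of 5 types.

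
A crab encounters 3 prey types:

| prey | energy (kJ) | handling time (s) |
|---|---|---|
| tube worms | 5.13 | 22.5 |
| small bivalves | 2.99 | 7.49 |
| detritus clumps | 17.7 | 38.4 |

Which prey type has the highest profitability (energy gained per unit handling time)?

detritus clumps

In descending order of E/h:
detritus clumps: 17.7/38.4 = 0.461 kJ/s
small bivalves: 2.99/7.49 = 0.399 kJ/s
tube worms: 5.13/22.5 = 0.228 kJ/s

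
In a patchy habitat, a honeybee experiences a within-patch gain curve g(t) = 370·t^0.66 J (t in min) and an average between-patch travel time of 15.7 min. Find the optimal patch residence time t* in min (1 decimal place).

By the marginal value theorem, leave when the instantaneous gain rate g'(t) equals the habitat-wide average g(t)/(T + t).
g'(t) = 0.66·370·t^-0.34. Setting 0.66·370·t^-0.34 = 370·t^0.66/(15.7+t) gives 0.66(15.7+t) = t, so 0.34·t = 0.66×15.7.
t* = 0.66×15.7/0.34 = 30.48 min.

30.5 min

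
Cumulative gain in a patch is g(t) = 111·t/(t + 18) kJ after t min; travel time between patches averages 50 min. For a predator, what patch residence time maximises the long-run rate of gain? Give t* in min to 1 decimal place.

Optimal t* satisfies g'(t*) = g(t*)/(T + t*).
g'(t) = 111·18/(t + 18)². Setting 111·18/(t+18)² = 111t/[(t+18)(50+t)] gives 18(50+t) = t(t+18), so t² = 18×50 = 900.
t* = √900 = 30 min.

30.0 min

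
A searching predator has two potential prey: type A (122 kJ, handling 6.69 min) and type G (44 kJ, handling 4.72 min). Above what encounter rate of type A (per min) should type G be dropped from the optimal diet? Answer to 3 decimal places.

At the threshold, the rate on type A alone equals the profitability of type G: λ·122/(1 + λ·6.69) = 44/4.72 = 9.322.
Rearranging, λ(122 − 9.322×6.69) = 9.322, so λ = 9.322/59.64 = 0.1563 per min.

0.156 per min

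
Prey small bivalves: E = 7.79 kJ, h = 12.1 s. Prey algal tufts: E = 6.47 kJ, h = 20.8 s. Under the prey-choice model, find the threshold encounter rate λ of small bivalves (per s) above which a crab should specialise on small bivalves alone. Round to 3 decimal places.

0.077 per s

The zero-one rule: include algal tufts iff E₂/h₂ > λE₁/(1+λh₁). Equality gives the switch point.
λE₁h₂ = E₂ + λE₂h₁ ⇒ λ = E₂/(E₁h₂ − E₂h₁) = 6.47/(162 − 78.29) = 0.07726 per s.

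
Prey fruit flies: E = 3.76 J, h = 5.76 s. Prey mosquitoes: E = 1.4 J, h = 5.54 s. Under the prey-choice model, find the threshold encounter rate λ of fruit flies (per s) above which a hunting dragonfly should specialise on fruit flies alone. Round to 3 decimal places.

0.110 per s

The zero-one rule: include mosquitoes iff E₂/h₂ > λE₁/(1+λh₁). Equality gives the switch point.
λE₁h₂ = E₂ + λE₂h₁ ⇒ λ = E₂/(E₁h₂ − E₂h₁) = 1.4/(20.83 − 8.064) = 0.1097 per s.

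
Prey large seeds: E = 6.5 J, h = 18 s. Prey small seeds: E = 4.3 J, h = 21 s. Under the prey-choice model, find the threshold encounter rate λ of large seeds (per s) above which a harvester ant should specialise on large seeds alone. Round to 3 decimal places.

At the threshold, the rate on large seeds alone equals the profitability of small seeds: λ·6.5/(1 + λ·18) = 4.3/21 = 0.2048.
Rearranging, λ(6.5 − 0.2048×18) = 0.2048, so λ = 0.2048/2.814 = 0.07276 per s.

0.073 per s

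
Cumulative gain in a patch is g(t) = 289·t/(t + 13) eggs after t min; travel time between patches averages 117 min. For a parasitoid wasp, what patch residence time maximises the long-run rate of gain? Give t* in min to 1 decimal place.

By the marginal value theorem, leave when the instantaneous gain rate g'(t) equals the habitat-wide average g(t)/(T + t).
g'(t) = 289·13/(t + 13)². Setting 289·13/(t+13)² = 289t/[(t+13)(117+t)] gives 13(117+t) = t(t+13), so t² = 13×117 = 1521.
t* = √1521 = 39 min.

39.0 min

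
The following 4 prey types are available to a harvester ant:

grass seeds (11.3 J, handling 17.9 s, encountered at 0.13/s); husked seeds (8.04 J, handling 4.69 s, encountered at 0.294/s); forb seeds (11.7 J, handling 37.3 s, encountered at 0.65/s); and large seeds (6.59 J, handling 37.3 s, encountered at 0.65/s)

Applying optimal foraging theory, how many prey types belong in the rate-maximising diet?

E/h in descending order: husked seeds 1.71, grass seeds 0.631, forb seeds 0.314, large seeds 0.177 J/s. The optimal diet is the largest prefix of this list for which every included type satisfies E_i/h_i > R on the types above it.
Rate on top 1: 0.9937. grass seeds: 0.631 < 0.9937 → exclude; stop.
Optimal diet: husked seeds — 1 of 4 types.

1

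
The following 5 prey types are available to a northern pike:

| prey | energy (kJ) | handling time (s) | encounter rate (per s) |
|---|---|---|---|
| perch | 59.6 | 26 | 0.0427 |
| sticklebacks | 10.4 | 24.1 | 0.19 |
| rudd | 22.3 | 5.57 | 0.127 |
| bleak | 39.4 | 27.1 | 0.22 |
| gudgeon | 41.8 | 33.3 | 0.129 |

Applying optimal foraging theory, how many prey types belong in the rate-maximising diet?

2

E/h in descending order: rudd 4, perch 2.29, bleak 1.45, gudgeon 1.26, sticklebacks 0.432 kJ/s. The optimal diet is the largest prefix of this list for which every included type satisfies E_i/h_i > R on the types above it.
Rate on top 1: 1.659. perch: 2.29 > 1.659 → include.
Rate on top 2: 1.908. bleak: 1.45 < 1.908 → exclude; stop.
Optimal diet: rudd, perch — 2 of 5 types.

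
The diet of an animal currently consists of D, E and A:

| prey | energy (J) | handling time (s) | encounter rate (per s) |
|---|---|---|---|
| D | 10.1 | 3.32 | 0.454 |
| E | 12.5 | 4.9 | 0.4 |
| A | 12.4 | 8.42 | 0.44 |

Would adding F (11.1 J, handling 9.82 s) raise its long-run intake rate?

No

On D, E and A alone, R = ΣλE/(1+Σλh) = 15.04/8.172 = 1.841 J/s.
F: E/h = 11.1/9.82 = 1.13 J/s.
Since 1.13 < R, time spent handling F is better spent searching.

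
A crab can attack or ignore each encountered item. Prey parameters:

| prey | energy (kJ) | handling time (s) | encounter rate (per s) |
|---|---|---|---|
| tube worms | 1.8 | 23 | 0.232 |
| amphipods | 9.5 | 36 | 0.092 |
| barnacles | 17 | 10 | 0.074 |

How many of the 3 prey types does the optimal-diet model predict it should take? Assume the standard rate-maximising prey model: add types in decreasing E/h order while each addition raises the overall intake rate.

E/h in descending order: barnacles 1.7, amphipods 0.264, tube worms 0.0783 kJ/s. The optimal diet is the largest prefix of this list for which every included type satisfies E_i/h_i > R on the types above it.
Rate on top 1: 0.723. amphipods: 0.264 < 0.723 → exclude; stop.
Optimal diet: barnacles — 1 of 3 types.

1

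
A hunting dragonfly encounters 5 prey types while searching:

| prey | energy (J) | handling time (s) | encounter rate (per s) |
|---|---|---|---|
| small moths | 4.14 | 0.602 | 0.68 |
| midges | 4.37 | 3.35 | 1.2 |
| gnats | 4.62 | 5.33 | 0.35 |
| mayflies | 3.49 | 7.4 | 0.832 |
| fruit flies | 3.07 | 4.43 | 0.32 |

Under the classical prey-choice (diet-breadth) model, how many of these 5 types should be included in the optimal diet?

Profitabilities (E/h, J/s): small moths 6.88, midges 1.3, gnats 0.867, fruit flies 0.693, mayflies 0.472. Add prey in this order while the next type's profitability exceeds the intake rate on those already taken.
Rate on top 1: 1.998. midges: 1.3 < 1.998 → exclude; stop.
Optimal diet: small moths — 1 of 5 types.

1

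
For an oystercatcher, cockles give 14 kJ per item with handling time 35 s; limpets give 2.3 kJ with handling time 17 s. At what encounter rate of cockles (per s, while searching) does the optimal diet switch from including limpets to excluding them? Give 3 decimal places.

Drop limpets once their profitability E₂/h₂ falls below the rate achievable on cockles alone: E₂/h₂ = λE₁/(1 + λh₁).
Solve for λ: λE₁h₂ = E₂(1 + λh₁) → λ(E₁h₂ − E₂h₁) = E₂ → λ = E₂/(E₁h₂ − E₂h₁).
λ = 2.3/(14×17 − 2.3×35) = 2.3/157.5 = 0.0146 per s.

0.015 per s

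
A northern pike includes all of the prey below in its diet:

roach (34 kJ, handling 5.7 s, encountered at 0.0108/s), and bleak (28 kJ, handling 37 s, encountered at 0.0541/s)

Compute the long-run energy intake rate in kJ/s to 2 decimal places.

0.61 kJ/s

Energy encountered per unit search time: 0.0108×34 + 0.0541×28 = 1.882 kJ/s.
Handling time per unit search time: 0.0108×5.7 + 0.0541×37 = 2.063.
Rate = 1.882/(1 + 2.063) = 0.6144 kJ/s.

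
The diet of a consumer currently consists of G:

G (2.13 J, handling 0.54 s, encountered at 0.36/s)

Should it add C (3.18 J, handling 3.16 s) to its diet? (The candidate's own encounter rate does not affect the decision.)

On G alone, R = ΣλE/(1+Σλh) = 0.7668/1.194 = 0.642 J/s.
C: E/h = 3.18/3.16 = 1.006 J/s.
Since 1.006 > R, including C increases the long-run rate.

Yes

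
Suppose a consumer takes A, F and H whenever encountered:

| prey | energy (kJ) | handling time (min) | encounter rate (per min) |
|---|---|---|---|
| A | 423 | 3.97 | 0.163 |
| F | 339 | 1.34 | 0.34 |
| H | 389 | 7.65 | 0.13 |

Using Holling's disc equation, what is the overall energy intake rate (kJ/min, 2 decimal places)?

R = Σλ_iE_i / (1 + Σλ_ih_i)
Numerator: 0.163×423 + 0.34×339 + 0.13×389 = 234.8
Denominator: 1 + 0.163×3.97 + 0.34×1.34 + 0.13×7.65 = 3.097
R = 234.8/3.097 = 75.8 kJ/min

75.80 kJ/min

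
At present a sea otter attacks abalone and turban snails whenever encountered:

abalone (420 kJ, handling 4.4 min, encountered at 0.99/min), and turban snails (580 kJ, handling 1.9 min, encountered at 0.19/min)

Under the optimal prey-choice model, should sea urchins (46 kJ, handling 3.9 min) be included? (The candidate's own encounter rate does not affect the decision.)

On abalone and turban snails alone, R = ΣλE/(1+Σλh) = 526/5.717 = 92.01 kJ/min.
Profitability of sea urchins: 46/3.9 = 11.79 kJ/min.
11.79 < 92.01, so adding sea urchins would lower the average — exclude it.

No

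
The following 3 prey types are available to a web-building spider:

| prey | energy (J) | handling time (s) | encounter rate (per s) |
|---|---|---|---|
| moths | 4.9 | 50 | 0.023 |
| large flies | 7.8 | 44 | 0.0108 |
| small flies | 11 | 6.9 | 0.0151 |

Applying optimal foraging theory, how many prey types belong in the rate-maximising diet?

2

Profitabilities (E/h, J/s): small flies 1.59, large flies 0.177, moths 0.098. Add prey in this order while the next type's profitability exceeds the intake rate on those already taken.
Rate on top 1: 0.1504. large flies: 0.177 > 0.1504 → include.
Rate on top 2: 0.1585. moths: 0.098 < 0.1585 → exclude; stop.
Optimal diet: small flies, large flies — 2 of 3 types.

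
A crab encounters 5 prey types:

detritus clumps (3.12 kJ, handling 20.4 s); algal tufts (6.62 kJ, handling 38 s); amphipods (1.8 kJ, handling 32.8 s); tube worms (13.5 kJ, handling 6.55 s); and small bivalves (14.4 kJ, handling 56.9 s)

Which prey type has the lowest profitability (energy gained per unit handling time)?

amphipods

In descending order of E/h:
tube worms: 13.5/6.55 = 2.06 kJ/s
small bivalves: 14.4/56.9 = 0.253 kJ/s
algal tufts: 6.62/38 = 0.174 kJ/s
detritus clumps: 3.12/20.4 = 0.153 kJ/s
amphipods: 1.8/32.8 = 0.0549 kJ/s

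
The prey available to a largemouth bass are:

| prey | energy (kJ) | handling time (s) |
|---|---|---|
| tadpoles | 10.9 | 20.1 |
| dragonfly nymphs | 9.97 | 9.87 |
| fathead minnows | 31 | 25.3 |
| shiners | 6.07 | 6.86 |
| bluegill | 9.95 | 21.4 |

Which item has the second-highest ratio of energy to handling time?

Profitability E/h (kJ/s): tadpoles = 10.9/20.1 = 0.542, dragonfly nymphs = 9.97/9.87 = 1.01, fathead minnows = 31/25.3 = 1.23, shiners = 6.07/6.86 = 0.885, bluegill = 9.95/21.4 = 0.465.
Ranked: fathead minnows > dragonfly nymphs > shiners > tadpoles > bluegill.

dragonfly nymphs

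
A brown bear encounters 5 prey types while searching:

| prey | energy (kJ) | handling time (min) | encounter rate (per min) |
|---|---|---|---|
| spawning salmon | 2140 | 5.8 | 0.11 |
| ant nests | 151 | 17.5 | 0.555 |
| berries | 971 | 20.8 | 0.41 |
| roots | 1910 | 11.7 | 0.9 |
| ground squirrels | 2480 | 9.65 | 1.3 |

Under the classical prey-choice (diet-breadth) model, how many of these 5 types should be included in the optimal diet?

Profitabilities (E/h, kJ/min): spawning salmon 369, ground squirrels 257, roots 163, berries 46.7, ant nests 8.63. Add prey in this order while the next type's profitability exceeds the intake rate on those already taken.
Rate on top 1: 143.7. ground squirrels: 257 > 143.7 → include.
Rate on top 2: 243.9. roots: 163 < 243.9 → exclude; stop.
Optimal diet: spawning salmon, ground squirrels — 2 of 5 types.

2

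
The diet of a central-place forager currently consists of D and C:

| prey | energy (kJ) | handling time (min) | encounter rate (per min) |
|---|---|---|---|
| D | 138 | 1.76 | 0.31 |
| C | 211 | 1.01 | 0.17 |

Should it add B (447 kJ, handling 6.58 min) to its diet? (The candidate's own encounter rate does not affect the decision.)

Yes

Intake rate on the current diet: R = (0.31×138 + 0.17×211) / (1 + 0.31×1.76 + 0.17×1.01) = 78.65/1.717 = 45.8 kJ/min.
B: E/h = 447/6.58 = 67.93 kJ/min.
67.93 > 45.8, so adding B raises the average — include it.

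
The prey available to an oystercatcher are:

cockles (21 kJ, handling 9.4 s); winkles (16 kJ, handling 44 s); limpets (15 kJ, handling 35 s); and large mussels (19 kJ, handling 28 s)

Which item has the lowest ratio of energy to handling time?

In descending order of E/h:
cockles: 21/9.4 = 2.23 kJ/s
large mussels: 19/28 = 0.679 kJ/s
limpets: 15/35 = 0.429 kJ/s
winkles: 16/44 = 0.364 kJ/s

winkles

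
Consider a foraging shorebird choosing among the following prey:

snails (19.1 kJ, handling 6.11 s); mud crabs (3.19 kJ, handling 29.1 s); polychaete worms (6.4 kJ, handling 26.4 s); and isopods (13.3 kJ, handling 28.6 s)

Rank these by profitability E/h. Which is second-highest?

In descending order of E/h:
snails: 19.1/6.11 = 3.13 kJ/s
isopods: 13.3/28.6 = 0.465 kJ/s
polychaete worms: 6.4/26.4 = 0.242 kJ/s
mud crabs: 3.19/29.1 = 0.11 kJ/s

isopods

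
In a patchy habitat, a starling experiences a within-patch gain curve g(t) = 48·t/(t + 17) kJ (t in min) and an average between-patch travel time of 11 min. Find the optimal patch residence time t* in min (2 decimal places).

Optimal t* satisfies g'(t*) = g(t*)/(T + t*).
g'(t) = 48·17/(t + 17)². Setting 48·17/(t+17)² = 48t/[(t+17)(11+t)] gives 17(11+t) = t(t+17), so t² = 17×11 = 187.
t* = √187 = 13.67 min.

13.67 min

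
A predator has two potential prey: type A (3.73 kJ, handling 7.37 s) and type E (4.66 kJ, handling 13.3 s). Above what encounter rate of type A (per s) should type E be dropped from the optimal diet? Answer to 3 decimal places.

The zero-one rule: include type E iff E₂/h₂ > λE₁/(1+λh₁). Equality gives the switch point.
λE₁h₂ = E₂ + λE₂h₁ ⇒ λ = E₂/(E₁h₂ − E₂h₁) = 4.66/(49.61 − 34.34) = 0.3053 per s.

0.305 per s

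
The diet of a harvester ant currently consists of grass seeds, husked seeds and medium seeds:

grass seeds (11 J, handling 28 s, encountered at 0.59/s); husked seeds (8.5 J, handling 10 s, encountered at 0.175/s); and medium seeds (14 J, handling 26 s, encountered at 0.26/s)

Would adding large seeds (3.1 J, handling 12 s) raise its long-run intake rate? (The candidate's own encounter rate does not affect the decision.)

On grass seeds, husked seeds and medium seeds alone, R = ΣλE/(1+Σλh) = 11.62/26.03 = 0.4463 J/s.
Profitability of large seeds: 3.1/12 = 0.2583 J/s.
Since 0.2583 < R, time spent handling large seeds is better spent searching.

No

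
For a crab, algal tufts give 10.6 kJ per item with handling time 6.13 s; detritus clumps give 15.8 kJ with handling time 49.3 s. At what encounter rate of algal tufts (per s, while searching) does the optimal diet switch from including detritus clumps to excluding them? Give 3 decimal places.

At the threshold, the rate on algal tufts alone equals the profitability of detritus clumps: λ·10.6/(1 + λ·6.13) = 15.8/49.3 = 0.3205.
Rearranging, λ(10.6 − 0.3205×6.13) = 0.3205, so λ = 0.3205/8.635 = 0.03711 per s.

0.037 per s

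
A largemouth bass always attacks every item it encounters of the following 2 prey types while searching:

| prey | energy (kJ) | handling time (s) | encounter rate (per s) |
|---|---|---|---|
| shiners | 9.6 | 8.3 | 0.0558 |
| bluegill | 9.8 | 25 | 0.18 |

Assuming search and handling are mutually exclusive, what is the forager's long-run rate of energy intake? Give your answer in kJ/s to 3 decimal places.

Energy encountered per unit search time: 0.0558×9.6 + 0.18×9.8 = 2.3 kJ/s.
Handling time per unit search time: 0.0558×8.3 + 0.18×25 = 4.963.
Rate = 2.3/(1 + 4.963) = 0.3856 kJ/s.

0.386 kJ/s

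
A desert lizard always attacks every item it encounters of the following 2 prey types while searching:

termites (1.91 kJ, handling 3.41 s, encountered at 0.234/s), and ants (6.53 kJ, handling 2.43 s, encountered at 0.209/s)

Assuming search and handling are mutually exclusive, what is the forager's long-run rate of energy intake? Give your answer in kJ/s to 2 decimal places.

0.79 kJ/s

Energy encountered per unit search time: 0.234×1.91 + 0.209×6.53 = 1.812 kJ/s.
Handling time per unit search time: 0.234×3.41 + 0.209×2.43 = 1.306.
Rate = 1.812/(1 + 1.306) = 0.7857 kJ/s.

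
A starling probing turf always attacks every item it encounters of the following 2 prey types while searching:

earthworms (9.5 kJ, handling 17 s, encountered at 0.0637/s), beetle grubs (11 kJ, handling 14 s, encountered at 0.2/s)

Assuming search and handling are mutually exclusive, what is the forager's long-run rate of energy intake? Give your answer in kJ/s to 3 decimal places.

Energy encountered per unit search time: 0.0637×9.5 + 0.2×11 = 2.805 kJ/s.
Handling time per unit search time: 0.0637×17 + 0.2×14 = 3.883.
Rate = 2.805/(1 + 3.883) = 0.5745 kJ/s.

0.574 kJ/s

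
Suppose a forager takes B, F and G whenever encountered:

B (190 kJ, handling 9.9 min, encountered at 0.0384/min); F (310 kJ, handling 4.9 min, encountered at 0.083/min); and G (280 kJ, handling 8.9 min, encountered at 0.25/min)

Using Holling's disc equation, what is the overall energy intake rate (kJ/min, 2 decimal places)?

Energy encountered per unit search time: 0.0384×190 + 0.083×310 + 0.25×280 = 103 kJ/min.
Handling time per unit search time: 0.0384×9.9 + 0.083×4.9 + 0.25×8.9 = 3.012.
Rate = 103/(1 + 3.012) = 25.68 kJ/min.

25.68 kJ/min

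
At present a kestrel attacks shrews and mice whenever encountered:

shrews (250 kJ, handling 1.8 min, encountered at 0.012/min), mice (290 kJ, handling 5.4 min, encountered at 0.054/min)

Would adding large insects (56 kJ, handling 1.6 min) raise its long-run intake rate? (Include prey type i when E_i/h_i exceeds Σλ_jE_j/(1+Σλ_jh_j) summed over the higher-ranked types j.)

Current rate: (0.012×250 + 0.054×290)/(1 + 0.012×1.8 + 0.054×5.4) = 14.21 kJ/min.
large insects: E/h = 56/1.6 = 35 kJ/min.
35 > 14.21, so adding large insects raises the average — include it.

Yes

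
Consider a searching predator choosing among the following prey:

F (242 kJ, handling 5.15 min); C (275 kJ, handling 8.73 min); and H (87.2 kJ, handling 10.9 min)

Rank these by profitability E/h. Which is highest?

F

In descending order of E/h:
F: 242/5.15 = 47 kJ/min
C: 275/8.73 = 31.5 kJ/min
H: 87.2/10.9 = 8 kJ/min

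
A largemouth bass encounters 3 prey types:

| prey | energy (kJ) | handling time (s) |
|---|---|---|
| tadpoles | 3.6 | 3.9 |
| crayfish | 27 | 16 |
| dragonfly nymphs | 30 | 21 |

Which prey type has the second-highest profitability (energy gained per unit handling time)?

dragonfly nymphs

In descending order of E/h:
crayfish: 27/16 = 1.69 kJ/s
dragonfly nymphs: 30/21 = 1.43 kJ/s
tadpoles: 3.6/3.9 = 0.923 kJ/s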